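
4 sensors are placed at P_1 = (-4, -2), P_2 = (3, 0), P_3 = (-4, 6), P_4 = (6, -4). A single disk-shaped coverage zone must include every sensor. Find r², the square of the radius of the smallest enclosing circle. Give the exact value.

A smallest enclosing disk is always determined by at most three of the input points on its boundary.
The farthest pair is P_3–P_4 with squared distance 200. The circle on this segment as diameter has centre (1, 1) and r² = 200/4 = 50.
Check P_1: distance² to centre = 34 ≤ 50, so it lies inside.
All remaining points lie in this disk, and no smaller disk contains both endpoints, so this is the minimum enclosing circle.

50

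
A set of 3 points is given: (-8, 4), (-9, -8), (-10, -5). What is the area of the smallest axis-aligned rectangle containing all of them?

x ranges over [-10, -8], width 2.
y ranges over [-8, 4], height 12.
Area = 2 × 12 = 24.

24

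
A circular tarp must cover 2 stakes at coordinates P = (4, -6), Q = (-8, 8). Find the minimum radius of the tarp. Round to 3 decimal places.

9.220

The smallest circle enclosing two points has them as diameter endpoints.
Centre = midpoint = (-2, 1); r² = |PQ|²/4 = 340/4 = 85.
r = √85 ≈ 9.220.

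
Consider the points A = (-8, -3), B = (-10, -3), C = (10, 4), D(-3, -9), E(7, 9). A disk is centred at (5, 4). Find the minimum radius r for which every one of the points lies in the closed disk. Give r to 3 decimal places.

16.553

The required radius is the distance from (5, 4) to the farthest point.
Squared distances: 218, 274, 25, 233, 29.
Maximum is 274, attained at B.
r = √274 ≈ 16.553.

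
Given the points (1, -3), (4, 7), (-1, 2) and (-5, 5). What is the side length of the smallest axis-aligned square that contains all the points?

10

The bounding box has width 9 and height 10.
An axis-aligned square enclosing the set must have side ≥ max(width, height).
So the minimum side is max(9, 10) = 10.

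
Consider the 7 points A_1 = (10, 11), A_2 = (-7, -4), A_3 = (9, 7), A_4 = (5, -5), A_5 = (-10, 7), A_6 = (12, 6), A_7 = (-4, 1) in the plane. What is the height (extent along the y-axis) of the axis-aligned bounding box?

max y = 11, min y = -5, so height = 16.

16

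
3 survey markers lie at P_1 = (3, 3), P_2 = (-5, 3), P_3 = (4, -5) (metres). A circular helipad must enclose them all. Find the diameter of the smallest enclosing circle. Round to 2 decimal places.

12.04

Side lengths²: P_1P_2² = 64, P_1P_3² = 65, P_2P_3² = 145.
Since P_2P_3² = 145 ≥ 65 + 64 = 129, the angle opposite P_2P_3 is not acute, so the smallest enclosing circle has P_2P_3 as diameter.
Centre = midpoint of P_2P_3 = (-0.5, -1), r² = 145/4 = 36.25.
Diameter = 2r = 2√(36.25) ≈ 12.04.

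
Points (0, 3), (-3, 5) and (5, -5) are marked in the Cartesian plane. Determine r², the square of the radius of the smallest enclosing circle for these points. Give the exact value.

Call the three points A, B, C in the order given.
Side lengths²: AB² = 13, AC² = 89, BC² = 164.
Since BC² = 164 ≥ 89 + 13 = 102, the angle opposite BC is not acute, so the smallest enclosing circle has BC as diameter.
Centre = midpoint of BC = (1, 0), r² = 164/4 = 41.

41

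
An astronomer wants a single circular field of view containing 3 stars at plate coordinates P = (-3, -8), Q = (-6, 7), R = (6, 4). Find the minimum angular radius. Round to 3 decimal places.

8.299

Side lengths²: PQ² = 234, PR² = 225, QR² = 153.
Since PQ² = 234 < 225 + 153 = 378, the triangle is acute, so the smallest enclosing circle is the circumcircle.
Circumcentre = (-51/38, 5/38), r² = 49725/722.
r = √(49725/722) ≈ 8.299.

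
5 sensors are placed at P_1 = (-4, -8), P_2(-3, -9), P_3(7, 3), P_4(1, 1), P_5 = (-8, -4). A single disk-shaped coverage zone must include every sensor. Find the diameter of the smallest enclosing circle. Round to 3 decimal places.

16.621

By Welzl's lemma the MEC is supported by two points (diametrically opposite) or three points (on a circumcircle).
The minimum enclosing circle is determined by three boundary points: P_2, P_3, P_5.
Their circumcentre is (-2/11, -13/11) with r² = 8357/121.
The farthest remaining point P_1 is at distance² 7389/121 ≤ 8357/121.
Diameter = 2r = 2√(8357/121) ≈ 16.621.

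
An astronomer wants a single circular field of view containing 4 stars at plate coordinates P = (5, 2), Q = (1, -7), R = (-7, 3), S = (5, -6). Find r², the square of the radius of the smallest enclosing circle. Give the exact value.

56.25

The minimum enclosing circle of a finite set is fixed by two of the points (as a diameter) or three (as a circumcircle).
The farthest pair is R–S with squared distance 225. The circle on this segment as diameter has centre (-1, -1.5) and r² = 225/4 = 56.25.
Check P: distance² to centre = 48.25 ≤ 56.25, so it lies inside.
All remaining points lie in this disk, and no smaller disk contains both endpoints, so this is the minimum enclosing circle.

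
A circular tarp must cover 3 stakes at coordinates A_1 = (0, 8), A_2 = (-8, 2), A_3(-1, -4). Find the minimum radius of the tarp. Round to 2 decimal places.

Side lengths²: A_1A_2² = 100, A_1A_3² = 145, A_2A_3² = 85.
Since A_1A_3² = 145 < 100 + 85 = 185, the triangle is acute, so the smallest enclosing circle is the circumcircle.
Circumcentre = (-11/6, 19/9), r² = 12325/324.
r = √(12325/324) ≈ 6.17.

6.17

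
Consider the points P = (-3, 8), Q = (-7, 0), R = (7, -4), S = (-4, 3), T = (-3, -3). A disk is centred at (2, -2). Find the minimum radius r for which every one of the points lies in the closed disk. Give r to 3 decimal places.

The required radius is the distance from (2, -2) to the farthest point.
Squared distances: 125, 85, 29, 61, 26.
Maximum is 125, attained at P.
r = √125 ≈ 11.180.

11.180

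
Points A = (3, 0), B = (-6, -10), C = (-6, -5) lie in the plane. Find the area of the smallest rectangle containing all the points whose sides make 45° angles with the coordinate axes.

47.5

In coordinates u = x + y, v = x − y the rectangle is axis-aligned; the map (x,y)→(u,v) scales areas by 2.
u-values: 3, -16, -11; range = 3 − (-16) = 19.
v-values: 3, 4, -1; range = 4 − (-1) = 5.
Area = (19 × 5) / 2 = 47.5.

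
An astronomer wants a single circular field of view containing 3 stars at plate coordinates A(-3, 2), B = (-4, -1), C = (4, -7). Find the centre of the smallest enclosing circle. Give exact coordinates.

Side lengths²: AB² = 10, AC² = 130, BC² = 100.
Since AC² = 130 ≥ 100 + 10 = 110, the angle opposite AC is not acute, so the smallest enclosing circle has AC as diameter.
Centre = midpoint of AC = (0.5, -2.5), r² = 130/4 = 32.5.
Centre = (0.5, -2.5).

(0.5, -2.5)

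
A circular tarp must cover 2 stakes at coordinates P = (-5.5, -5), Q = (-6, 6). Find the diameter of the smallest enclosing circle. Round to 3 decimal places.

The smallest circle enclosing two points has them as diameter endpoints.
Centre = midpoint = (-5.75, 0.5); r² = |PQ|²/4 = 121.25/4 = 30.3125.
Diameter = 2r = 2√(30.3125) ≈ 11.011.

11.011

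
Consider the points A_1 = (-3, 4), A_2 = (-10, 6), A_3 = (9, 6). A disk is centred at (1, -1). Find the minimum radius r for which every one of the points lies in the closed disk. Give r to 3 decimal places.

The required radius is the distance from (1, -1) to the farthest point.
Squared distances: 41, 170, 113.
Maximum is 170, attained at A_2.
r = √170 ≈ 13.038.

13.038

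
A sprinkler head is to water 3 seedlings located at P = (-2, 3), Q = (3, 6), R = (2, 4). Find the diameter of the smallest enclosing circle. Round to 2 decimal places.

Side lengths²: PQ² = 34, PR² = 17, QR² = 5.
Since PQ² = 34 ≥ 17 + 5 = 22, the angle opposite PQ is not acute, so the smallest enclosing circle has PQ as diameter.
Centre = midpoint of PQ = (0.5, 4.5), r² = 34/4 = 8.5.
Diameter = 2r = 2√(8.5) ≈ 5.83.

5.83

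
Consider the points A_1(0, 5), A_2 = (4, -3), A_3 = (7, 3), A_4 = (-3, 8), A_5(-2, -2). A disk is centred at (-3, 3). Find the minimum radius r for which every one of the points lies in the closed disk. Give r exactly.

The required radius is the distance from (-3, 3) to the farthest point.
Squared distances: 13, 85, 100, 25, 26.
Maximum is 100, attained at A_3.
r = √100 = 10.

10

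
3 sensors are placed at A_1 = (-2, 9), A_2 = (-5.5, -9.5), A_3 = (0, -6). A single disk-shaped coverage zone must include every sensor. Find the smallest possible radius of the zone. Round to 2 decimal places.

Side lengths²: A_1A_2² = 354.5, A_1A_3² = 229, A_2A_3² = 42.5.
Since A_1A_2² = 354.5 ≥ 229 + 42.5 = 271.5, the angle opposite A_1A_2 is not acute, so the smallest enclosing circle has A_1A_2 as diameter.
Centre = midpoint of A_1A_2 = (-3.75, -0.25), r² = 354.5/4 = 88.625.
r = √(88.625) ≈ 9.41.

9.41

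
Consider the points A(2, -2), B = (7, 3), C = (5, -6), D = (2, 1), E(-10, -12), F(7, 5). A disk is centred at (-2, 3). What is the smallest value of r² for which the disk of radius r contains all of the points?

289

The required radius is the distance from (-2, 3) to the farthest point.
Squared distances: 41, 81, 130, 20, 289, 85.
Maximum is 289, attained at E.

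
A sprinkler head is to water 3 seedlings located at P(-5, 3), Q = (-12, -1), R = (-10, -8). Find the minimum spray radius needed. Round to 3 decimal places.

Side lengths²: PQ² = 65, PR² = 146, QR² = 53.
Since PR² = 146 ≥ 65 + 53 = 118, the angle opposite PR is not acute, so the smallest enclosing circle has PR as diameter.
Centre = midpoint of PR = (-7.5, -2.5), r² = 146/4 = 36.5.
r = √(36.5) ≈ 6.042.

6.042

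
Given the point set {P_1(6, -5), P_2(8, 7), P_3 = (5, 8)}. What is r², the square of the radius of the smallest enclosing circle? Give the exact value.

42.5

Side lengths²: P_1P_2² = 148, P_1P_3² = 170, P_2P_3² = 10.
Since P_1P_3² = 170 ≥ 148 + 10 = 158, the angle opposite P_1P_3 is not acute, so the smallest enclosing circle has P_1P_3 as diameter.
Centre = midpoint of P_1P_3 = (5.5, 1.5), r² = 170/4 = 42.5.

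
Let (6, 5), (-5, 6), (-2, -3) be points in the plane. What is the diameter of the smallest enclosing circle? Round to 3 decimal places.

Call the three points A, B, C in the order given.
Side lengths²: AB² = 122, AC² = 128, BC² = 90.
Since AC² = 128 < 122 + 90 = 212, the triangle is acute, so the smallest enclosing circle is the circumcircle.
Circumcentre = (0.25, 2.75), r² = 38.125.
Diameter = 2r = 2√(38.125) ≈ 12.349.

12.349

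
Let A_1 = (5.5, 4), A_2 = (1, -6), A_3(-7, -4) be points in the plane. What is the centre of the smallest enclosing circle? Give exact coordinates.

Side lengths²: A_1A_2² = 120.25, A_1A_3² = 220.25, A_2A_3² = 68.
Since A_1A_3² = 220.25 ≥ 120.25 + 68 = 188.25, the angle opposite A_1A_3 is not acute, so the smallest enclosing circle has A_1A_3 as diameter.
Centre = midpoint of A_1A_3 = (-0.75, 0), r² = 220.25/4 = 55.0625.
Centre = (-0.75, 0).

(-0.75, 0)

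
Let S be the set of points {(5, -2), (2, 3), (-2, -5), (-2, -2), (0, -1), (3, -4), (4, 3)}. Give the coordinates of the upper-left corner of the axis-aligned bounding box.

x-range [-2, 5], y-range [-5, 3].
The upper-left corner is (-2, 3).

(-2, 3)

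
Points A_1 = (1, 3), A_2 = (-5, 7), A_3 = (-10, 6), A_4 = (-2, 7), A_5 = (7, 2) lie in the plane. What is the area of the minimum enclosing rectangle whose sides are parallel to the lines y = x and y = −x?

In coordinates u = x + y, v = x − y the rectangle is axis-aligned; the map (x,y)→(u,v) scales areas by 2.
u-values: 4, 2, -4, 5, 9; range = 9 − (-4) = 13.
v-values: -2, -12, -16, -9, 5; range = 5 − (-16) = 21.
Area = (13 × 21) / 2 = 136.5.

136.5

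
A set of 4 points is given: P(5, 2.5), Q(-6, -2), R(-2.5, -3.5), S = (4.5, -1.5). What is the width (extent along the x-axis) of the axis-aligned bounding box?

max x = 5, min x = -6, so width = 11.

11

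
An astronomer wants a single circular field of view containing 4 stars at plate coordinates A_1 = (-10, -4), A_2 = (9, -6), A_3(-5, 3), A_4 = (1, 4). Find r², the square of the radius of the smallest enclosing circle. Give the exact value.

The minimum enclosing circle of a finite set is fixed by two of the points (as a diameter) or three (as a circumcircle).
The farthest pair is A_1–A_2 with squared distance 365. The circle on this segment as diameter has centre (-0.5, -5) and r² = 365/4 = 91.25.
Check A_3: distance² to centre = 84.25 ≤ 91.25, so it lies inside.
All remaining points lie in this disk, and no smaller disk contains both endpoints, so this is the minimum enclosing circle.

91.25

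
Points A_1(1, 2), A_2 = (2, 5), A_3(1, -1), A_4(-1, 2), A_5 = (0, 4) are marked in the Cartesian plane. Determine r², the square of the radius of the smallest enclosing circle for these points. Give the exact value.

The minimum enclosing circle of a finite set is fixed by two of the points (as a diameter) or three (as a circumcircle).
The farthest pair is A_2–A_3 with squared distance 37. The circle on this segment as diameter has centre (1.5, 2) and r² = 37/4 = 9.25.
Check A_1: distance² to centre = 0.25 ≤ 9.25, so it lies inside.
All remaining points lie in this disk, and no smaller disk contains both endpoints, so this is the minimum enclosing circle.

9.25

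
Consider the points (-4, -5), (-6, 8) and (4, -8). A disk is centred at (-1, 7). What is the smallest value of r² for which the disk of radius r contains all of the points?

The required radius is the distance from (-1, 7) to the farthest point.
Squared distances: 153, 26, 250.
Maximum is 250, attained at (4, -8).

250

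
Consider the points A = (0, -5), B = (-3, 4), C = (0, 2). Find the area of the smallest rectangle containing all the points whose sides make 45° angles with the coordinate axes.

In coordinates u = x + y, v = x − y the rectangle is axis-aligned; the map (x,y)→(u,v) scales areas by 2.
u-values: -5, 1, 2; range = 2 − (-5) = 7.
v-values: 5, -7, -2; range = 5 − (-7) = 12.
Area = (7 × 12) / 2 = 42.

42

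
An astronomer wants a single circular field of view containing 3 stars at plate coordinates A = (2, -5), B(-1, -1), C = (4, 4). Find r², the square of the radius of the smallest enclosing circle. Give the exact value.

Side lengths²: AB² = 25, AC² = 85, BC² = 50.
Since AC² = 85 ≥ 50 + 25 = 75, the angle opposite AC is not acute, so the smallest enclosing circle has AC as diameter.
Centre = midpoint of AC = (3, -0.5), r² = 85/4 = 21.25.

21.25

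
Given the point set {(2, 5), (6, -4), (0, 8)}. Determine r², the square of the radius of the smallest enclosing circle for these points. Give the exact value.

Call the three points A, B, C in the order given.
Side lengths²: AB² = 97, AC² = 13, BC² = 180.
Since BC² = 180 ≥ 97 + 13 = 110, the angle opposite BC is not acute, so the smallest enclosing circle has BC as diameter.
Centre = midpoint of BC = (3, 2), r² = 180/4 = 45.

45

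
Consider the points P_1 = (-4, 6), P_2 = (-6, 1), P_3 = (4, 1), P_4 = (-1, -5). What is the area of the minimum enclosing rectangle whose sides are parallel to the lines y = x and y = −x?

77

In coordinates u = x + y, v = x − y the rectangle is axis-aligned; the map (x,y)→(u,v) scales areas by 2.
u-values: 2, -5, 5, -6; range = 5 − (-6) = 11.
v-values: -10, -7, 3, 4; range = 4 − (-10) = 14.
Area = (11 × 14) / 2 = 77.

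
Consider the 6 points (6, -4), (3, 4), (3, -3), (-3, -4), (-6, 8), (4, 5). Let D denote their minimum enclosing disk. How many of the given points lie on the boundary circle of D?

2

A smallest enclosing disk is always determined by at most three of the input points on its boundary.
The farthest pair is (6, -4)–(-6, 8) with squared distance 288. The circle on this segment as diameter has centre (0, 2) and r² = 288/4 = 72.
Check (3, 4): distance² to centre = 13 ≤ 72, so it lies inside.
All remaining points lie in this disk, and no smaller disk contains both endpoints, so this is the minimum enclosing circle.
The points at distance exactly r from the centre are (6, -4), (-6, 8) — 2 points.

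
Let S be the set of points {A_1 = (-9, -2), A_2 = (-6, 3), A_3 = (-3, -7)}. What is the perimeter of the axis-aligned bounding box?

Width = max x − min x = -3 − (-9) = 6.
Height = max y − min y = 3 − (-7) = 10.
Perimeter = 2(6 + 10) = 32.

32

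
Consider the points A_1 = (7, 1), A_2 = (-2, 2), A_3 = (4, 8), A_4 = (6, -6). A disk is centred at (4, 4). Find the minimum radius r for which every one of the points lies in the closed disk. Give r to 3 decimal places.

10.198

The required radius is the distance from (4, 4) to the farthest point.
Squared distances: 18, 40, 16, 104.
Maximum is 104, attained at A_4.
r = √104 ≈ 10.198.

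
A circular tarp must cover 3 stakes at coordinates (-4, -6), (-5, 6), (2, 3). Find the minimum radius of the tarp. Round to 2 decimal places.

Call the three points A, B, C in the order given.
Side lengths²: AB² = 145, AC² = 117, BC² = 58.
Since AB² = 145 < 117 + 58 = 175, the triangle is acute, so the smallest enclosing circle is the circumcircle.
Circumcentre = (-61/18, 5/54), r² = 54665/1458.
r = √(54665/1458) ≈ 6.12.

6.12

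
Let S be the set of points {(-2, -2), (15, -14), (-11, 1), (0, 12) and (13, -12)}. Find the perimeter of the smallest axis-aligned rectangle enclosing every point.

104

Width = max x − min x = 15 − (-11) = 26.
Height = max y − min y = 12 − (-14) = 26.
Perimeter = 2(26 + 26) = 104.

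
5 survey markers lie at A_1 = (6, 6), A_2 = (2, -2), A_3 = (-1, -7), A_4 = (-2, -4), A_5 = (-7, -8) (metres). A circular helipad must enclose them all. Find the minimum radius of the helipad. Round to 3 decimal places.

A smallest enclosing disk is always determined by at most three of the input points on its boundary.
The farthest pair is A_1–A_5 with squared distance 365. The circle on this segment as diameter has centre (-0.5, -1) and r² = 365/4 = 91.25.
Check A_2: distance² to centre = 7.25 ≤ 91.25, so it lies inside.
All remaining points lie in this disk, and no smaller disk contains both endpoints, so this is the minimum enclosing circle.
r = √(91.25) ≈ 9.552.

9.552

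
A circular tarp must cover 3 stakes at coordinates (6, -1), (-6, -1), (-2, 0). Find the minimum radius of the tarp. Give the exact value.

Call the three points A, B, C in the order given.
Side lengths²: AB² = 144, AC² = 65, BC² = 17.
Since AB² = 144 ≥ 65 + 17 = 82, the angle opposite AB is not acute, so the smallest enclosing circle has AB as diameter.
Centre = midpoint of AB = (0, -1), r² = 144/4 = 36.
r = √36 = 6.

6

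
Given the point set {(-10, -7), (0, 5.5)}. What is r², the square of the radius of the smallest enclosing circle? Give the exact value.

The smallest circle enclosing two points has them as diameter endpoints.
Centre = midpoint = (-5, -0.75); r² = |(-10, -7)−(0, 5.5)|²/4 = 256.25/4 = 64.0625.

64.0625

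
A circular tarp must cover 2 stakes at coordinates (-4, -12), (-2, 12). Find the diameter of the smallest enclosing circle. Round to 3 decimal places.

The smallest circle enclosing two points has them as diameter endpoints.
Centre = midpoint = (-3, 0); r² = |(-4, -12)−(-2, 12)|²/4 = 580/4 = 145.
Diameter = 2r = 2√145 ≈ 24.083.

24.083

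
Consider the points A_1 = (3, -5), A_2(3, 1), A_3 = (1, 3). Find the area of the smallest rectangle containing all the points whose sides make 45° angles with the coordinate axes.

In coordinates u = x + y, v = x − y the rectangle is axis-aligned; the map (x,y)→(u,v) scales areas by 2.
u-values: -2, 4, 4; range = 4 − (-2) = 6.
v-values: 8, 2, -2; range = 8 − (-2) = 10.
Area = (6 × 10) / 2 = 30.

30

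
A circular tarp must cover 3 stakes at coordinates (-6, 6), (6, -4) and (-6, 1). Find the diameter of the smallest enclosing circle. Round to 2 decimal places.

Call the three points A, B, C in the order given.
Side lengths²: AB² = 244, AC² = 25, BC² = 169.
Since AB² = 244 ≥ 169 + 25 = 194, the angle opposite AB is not acute, so the smallest enclosing circle has AB as diameter.
Centre = midpoint of AB = (0, 1), r² = 244/4 = 61.
Diameter = 2r = 2√61 ≈ 15.62.

15.62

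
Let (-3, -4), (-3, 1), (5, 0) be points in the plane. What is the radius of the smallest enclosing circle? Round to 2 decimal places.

4.51

Call the three points A, B, C in the order given.
Side lengths²: AB² = 25, AC² = 80, BC² = 65.
Since AC² = 80 < 65 + 25 = 90, the triangle is acute, so the smallest enclosing circle is the circumcircle.
Circumcentre = (0.75, -1.5), r² = 20.3125.
r = √(20.3125) ≈ 4.51.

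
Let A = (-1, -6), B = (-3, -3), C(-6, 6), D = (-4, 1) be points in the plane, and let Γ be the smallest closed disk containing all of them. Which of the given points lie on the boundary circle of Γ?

A, C

A smallest enclosing disk is always determined by at most three of the input points on its boundary.
The farthest pair is A–C with squared distance 169. The circle on this segment as diameter has centre (-3.5, 0) and r² = 169/4 = 42.25.
Check B: distance² to centre = 9.25 ≤ 42.25, so it lies inside.
All remaining points lie in this disk, and no smaller disk contains both endpoints, so this is the minimum enclosing circle.
The points at distance exactly r from the centre are A, C — 2 points.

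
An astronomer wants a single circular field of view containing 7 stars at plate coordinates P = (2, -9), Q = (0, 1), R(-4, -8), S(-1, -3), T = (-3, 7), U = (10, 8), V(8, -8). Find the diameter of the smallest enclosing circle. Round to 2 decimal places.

21.26

The minimum enclosing circle of a finite set is fixed by two of the points (as a diameter) or three (as a circumcircle).
The farthest pair is R–U with squared distance 452. The circle on this segment as diameter has centre (3, 0) and r² = 452/4 = 113.
Check P: distance² to centre = 82 ≤ 113, so it lies inside.
All remaining points lie in this disk, and no smaller disk contains both endpoints, so this is the minimum enclosing circle.
Diameter = 2r = 2√113 ≈ 21.26.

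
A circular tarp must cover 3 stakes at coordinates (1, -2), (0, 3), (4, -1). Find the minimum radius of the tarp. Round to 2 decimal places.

2.85

Call the three points A, B, C in the order given.
Side lengths²: AB² = 26, AC² = 10, BC² = 32.
Since BC² = 32 < 26 + 10 = 36, the triangle is acute, so the smallest enclosing circle is the circumcircle.
Circumcentre = (1.75, 0.75), r² = 8.125.
r = √(8.125) ≈ 2.85.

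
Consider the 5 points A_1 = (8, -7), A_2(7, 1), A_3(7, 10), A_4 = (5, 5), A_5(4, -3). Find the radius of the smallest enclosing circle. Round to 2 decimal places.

The farthest pair is A_1–A_3 with squared distance 290. The circle on this segment as diameter has centre (7.5, 1.5) and r² = 290/4 = 72.5.
Check A_2: distance² to centre = 0.5 ≤ 72.5, so it lies inside.
All remaining points lie in this disk, and no smaller disk contains both endpoints, so this is the minimum enclosing circle.
r = √(72.5) ≈ 8.51.

8.51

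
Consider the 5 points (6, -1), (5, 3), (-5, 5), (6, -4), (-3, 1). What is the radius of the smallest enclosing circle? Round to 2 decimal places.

7.11

By Welzl's lemma the MEC is supported by two points (diametrically opposite) or three points (on a circumcircle).
The farthest pair is (-5, 5)–(6, -4) with squared distance 202. The circle on this segment as diameter has centre (0.5, 0.5) and r² = 202/4 = 50.5.
Check (6, -1): distance² to centre = 32.5 ≤ 50.5, so it lies inside.
All remaining points lie in this disk, and no smaller disk contains both endpoints, so this is the minimum enclosing circle.
r = √(50.5) ≈ 7.11.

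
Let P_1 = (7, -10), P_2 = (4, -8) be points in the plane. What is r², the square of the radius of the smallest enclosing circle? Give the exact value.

3.25

The smallest circle enclosing two points has them as diameter endpoints.
Centre = midpoint = (5.5, -9); r² = |P_1P_2|²/4 = 13/4 = 3.25.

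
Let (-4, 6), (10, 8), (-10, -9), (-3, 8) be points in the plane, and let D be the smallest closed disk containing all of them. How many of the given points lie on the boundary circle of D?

2

By Welzl's lemma the MEC is supported by two points (diametrically opposite) or three points (on a circumcircle).
The farthest pair is (10, 8)–(-10, -9) with squared distance 689. The circle on this segment as diameter has centre (0, -0.5) and r² = 689/4 = 172.25.
Check (-4, 6): distance² to centre = 58.25 ≤ 172.25, so it lies inside.
All remaining points lie in this disk, and no smaller disk contains both endpoints, so this is the minimum enclosing circle.
The points at distance exactly r from the centre are (10, 8), (-10, -9) — 2 points.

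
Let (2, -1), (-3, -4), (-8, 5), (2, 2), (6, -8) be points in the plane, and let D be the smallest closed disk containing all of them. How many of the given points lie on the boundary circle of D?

2

A smallest enclosing disk is always determined by at most three of the input points on its boundary.
The farthest pair is (-8, 5)–(6, -8) with squared distance 365. The circle on this segment as diameter has centre (-1, -1.5) and r² = 365/4 = 91.25.
Check (2, -1): distance² to centre = 9.25 ≤ 91.25, so it lies inside.
All remaining points lie in this disk, and no smaller disk contains both endpoints, so this is the minimum enclosing circle.
The points at distance exactly r from the centre are (-8, 5), (6, -8) — 2 points.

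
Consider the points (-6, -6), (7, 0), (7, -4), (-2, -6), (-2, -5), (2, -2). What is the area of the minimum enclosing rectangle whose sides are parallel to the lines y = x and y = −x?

In coordinates u = x + y, v = x − y the rectangle is axis-aligned; the map (x,y)→(u,v) scales areas by 2.
u-values: -12, 7, 3, -8, -7, 0; range = 7 − (-12) = 19.
v-values: 0, 7, 11, 4, 3, 4; range = 11 − 0 = 11.
Area = (19 × 11) / 2 = 104.5.

104.5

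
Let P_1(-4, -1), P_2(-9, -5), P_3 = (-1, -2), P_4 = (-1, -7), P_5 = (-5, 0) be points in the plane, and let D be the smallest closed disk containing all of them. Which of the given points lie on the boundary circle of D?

By Welzl's lemma the MEC is supported by two points (diametrically opposite) or three points (on a circumcircle).
The minimum enclosing circle is determined by three boundary points: P_2, P_4, P_5.
Their circumcentre is (-221/48, -53/12) with r² = 45305/2304.
The farthest remaining point P_3 is at distance² 43385/2304 ≤ 45305/2304.
The points at distance exactly r from the centre are P_2, P_4, P_5 — 3 points.

P_2, P_4, P_5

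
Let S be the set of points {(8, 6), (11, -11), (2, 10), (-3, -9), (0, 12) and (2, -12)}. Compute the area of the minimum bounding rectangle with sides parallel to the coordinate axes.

336

x ranges over [-3, 11], width 14.
y ranges over [-12, 12], height 24.
Area = 14 × 24 = 336.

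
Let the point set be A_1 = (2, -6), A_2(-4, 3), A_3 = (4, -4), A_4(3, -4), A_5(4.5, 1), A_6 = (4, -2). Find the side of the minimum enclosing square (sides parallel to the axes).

The bounding box has width 8.5 and height 9.
An axis-aligned square enclosing the set must have side ≥ max(width, height).
So the minimum side is max(8.5, 9) = 9.

9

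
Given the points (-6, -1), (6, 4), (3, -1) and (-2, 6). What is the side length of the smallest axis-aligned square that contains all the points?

The bounding box has width 12 and height 7.
An axis-aligned square enclosing the set must have side ≥ max(width, height).
So the minimum side is max(12, 7) = 12.

12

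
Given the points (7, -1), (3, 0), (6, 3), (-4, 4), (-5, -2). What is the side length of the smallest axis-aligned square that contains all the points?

The bounding box has width 12 and height 6.
An axis-aligned square enclosing the set must have side ≥ max(width, height).
So the minimum side is max(12, 6) = 12.

12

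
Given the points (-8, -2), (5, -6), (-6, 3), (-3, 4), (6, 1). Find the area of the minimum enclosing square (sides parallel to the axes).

The bounding box has width 14 and height 10.
An axis-aligned square enclosing the set must have side ≥ max(width, height).
So the minimum side is max(14, 10) = 14.
Area = 14² = 196.

196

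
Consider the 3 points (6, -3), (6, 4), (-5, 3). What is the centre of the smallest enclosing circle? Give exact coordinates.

Call the three points A, B, C in the order given.
Side lengths²: AB² = 49, AC² = 157, BC² = 122.
Since AC² = 157 < 122 + 49 = 171, the triangle is acute, so the smallest enclosing circle is the circumcircle.
Circumcentre = (17/22, 0.5), r² = 9577/242.
Centre = (17/22, 0.5).

(17/22, 0.5)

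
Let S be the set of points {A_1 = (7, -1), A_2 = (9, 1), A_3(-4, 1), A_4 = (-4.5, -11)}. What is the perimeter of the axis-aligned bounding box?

Width = max x − min x = 9 − (-4.5) = 13.5.
Height = max y − min y = 1 − (-11) = 12.
Perimeter = 2(13.5 + 12) = 51.

51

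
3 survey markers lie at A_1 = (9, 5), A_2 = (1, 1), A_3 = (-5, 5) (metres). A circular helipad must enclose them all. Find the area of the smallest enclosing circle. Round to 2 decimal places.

Side lengths²: A_1A_2² = 80, A_1A_3² = 196, A_2A_3² = 52.
Since A_1A_3² = 196 ≥ 80 + 52 = 132, the angle opposite A_1A_3 is not acute, so the smallest enclosing circle has A_1A_3 as diameter.
Centre = midpoint of A_1A_3 = (2, 5), r² = 196/4 = 49.
Area = π·r² = π·49 ≈ 153.94.

153.94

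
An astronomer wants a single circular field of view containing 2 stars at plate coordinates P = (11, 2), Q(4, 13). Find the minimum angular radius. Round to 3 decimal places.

6.519

The smallest circle enclosing two points has them as diameter endpoints.
Centre = midpoint = (7.5, 7.5); r² = |PQ|²/4 = 170/4 = 42.5.
r = √(42.5) ≈ 6.519.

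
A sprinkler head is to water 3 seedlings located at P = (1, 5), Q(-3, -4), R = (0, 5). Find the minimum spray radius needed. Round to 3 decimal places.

4.924

Side lengths²: PQ² = 97, PR² = 1, QR² = 90.
Since PQ² = 97 ≥ 90 + 1 = 91, the angle opposite PQ is not acute, so the smallest enclosing circle has PQ as diameter.
Centre = midpoint of PQ = (-1, 0.5), r² = 97/4 = 24.25.
r = √(24.25) ≈ 4.924.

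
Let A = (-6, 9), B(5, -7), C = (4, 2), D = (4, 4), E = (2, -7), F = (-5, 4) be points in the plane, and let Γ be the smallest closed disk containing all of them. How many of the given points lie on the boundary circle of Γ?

2

A smallest enclosing disk is always determined by at most three of the input points on its boundary.
The farthest pair is A–B with squared distance 377. The circle on this segment as diameter has centre (-0.5, 1) and r² = 377/4 = 94.25.
Check C: distance² to centre = 21.25 ≤ 94.25, so it lies inside.
All remaining points lie in this disk, and no smaller disk contains both endpoints, so this is the minimum enclosing circle.
The points at distance exactly r from the centre are A, B — 2 points.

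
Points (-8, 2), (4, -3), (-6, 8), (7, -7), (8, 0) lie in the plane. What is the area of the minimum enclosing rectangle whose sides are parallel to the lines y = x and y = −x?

In coordinates u = x + y, v = x − y the rectangle is axis-aligned; the map (x,y)→(u,v) scales areas by 2.
u-values: -6, 1, 2, 0, 8; range = 8 − (-6) = 14.
v-values: -10, 7, -14, 14, 8; range = 14 − (-14) = 28.
Area = (14 × 28) / 2 = 196.

196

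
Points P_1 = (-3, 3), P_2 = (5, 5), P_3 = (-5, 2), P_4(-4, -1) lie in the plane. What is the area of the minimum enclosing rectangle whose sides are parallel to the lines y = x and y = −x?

52.5

In coordinates u = x + y, v = x − y the rectangle is axis-aligned; the map (x,y)→(u,v) scales areas by 2.
u-values: 0, 10, -3, -5; range = 10 − (-5) = 15.
v-values: -6, 0, -7, -3; range = 0 − (-7) = 7.
Area = (15 × 7) / 2 = 52.5.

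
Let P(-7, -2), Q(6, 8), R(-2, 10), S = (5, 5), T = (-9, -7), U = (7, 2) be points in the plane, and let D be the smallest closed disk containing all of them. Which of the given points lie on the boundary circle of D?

The farthest pair is Q–T with squared distance 450. The circle on this segment as diameter has centre (-1.5, 0.5) and r² = 450/4 = 112.5.
Check P: distance² to centre = 36.5 ≤ 112.5, so it lies inside.
All remaining points lie in this disk, and no smaller disk contains both endpoints, so this is the minimum enclosing circle.
The points at distance exactly r from the centre are Q, T — 2 points.

Q, T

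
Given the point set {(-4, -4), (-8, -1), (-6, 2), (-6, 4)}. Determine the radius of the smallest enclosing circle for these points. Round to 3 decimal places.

The farthest pair is (-4, -4)–(-6, 4) with squared distance 68. The circle on this segment as diameter has centre (-5, 0) and r² = 68/4 = 17.
Check (-8, -1): distance² to centre = 10 ≤ 17, so it lies inside.
All remaining points lie in this disk, and no smaller disk contains both endpoints, so this is the minimum enclosing circle.
r = √17 ≈ 4.123.

4.123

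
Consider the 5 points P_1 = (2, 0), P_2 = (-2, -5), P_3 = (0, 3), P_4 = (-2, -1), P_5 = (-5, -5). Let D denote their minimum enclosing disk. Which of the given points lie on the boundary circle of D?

By Welzl's lemma the MEC is supported by two points (diametrically opposite) or three points (on a circumcircle).
The farthest pair is P_3–P_5 with squared distance 89. The circle on this segment as diameter has centre (-2.5, -1) and r² = 89/4 = 22.25.
Check P_1: distance² to centre = 21.25 ≤ 22.25, so it lies inside.
All remaining points lie in this disk, and no smaller disk contains both endpoints, so this is the minimum enclosing circle.
The points at distance exactly r from the centre are P_3, P_5 — 2 points.

P_3, P_5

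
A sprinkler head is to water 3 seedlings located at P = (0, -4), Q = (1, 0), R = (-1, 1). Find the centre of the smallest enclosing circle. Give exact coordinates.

(-0.5, -1.5)

Side lengths²: PQ² = 17, PR² = 26, QR² = 5.
Since PR² = 26 ≥ 17 + 5 = 22, the angle opposite PR is not acute, so the smallest enclosing circle has PR as diameter.
Centre = midpoint of PR = (-0.5, -1.5), r² = 26/4 = 6.5.
Centre = (-0.5, -1.5).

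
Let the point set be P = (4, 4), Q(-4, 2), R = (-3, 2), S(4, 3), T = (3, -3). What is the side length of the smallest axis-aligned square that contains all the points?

The bounding box has width 8 and height 7.
An axis-aligned square enclosing the set must have side ≥ max(width, height).
So the minimum side is max(8, 7) = 8.

8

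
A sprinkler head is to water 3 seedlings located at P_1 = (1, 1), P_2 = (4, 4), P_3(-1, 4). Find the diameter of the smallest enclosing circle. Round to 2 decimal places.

Side lengths²: P_1P_2² = 18, P_1P_3² = 13, P_2P_3² = 25.
Since P_2P_3² = 25 < 18 + 13 = 31, the triangle is acute, so the smallest enclosing circle is the circumcircle.
Circumcentre = (1.5, 3.5), r² = 6.5.
Diameter = 2r = 2√(6.5) ≈ 5.10.

5.10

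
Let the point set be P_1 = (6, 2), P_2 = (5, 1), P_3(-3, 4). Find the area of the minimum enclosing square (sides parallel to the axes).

81

The bounding box has width 9 and height 3.
An axis-aligned square enclosing the set must have side ≥ max(width, height).
So the minimum side is max(9, 3) = 9.
Area = 9² = 81.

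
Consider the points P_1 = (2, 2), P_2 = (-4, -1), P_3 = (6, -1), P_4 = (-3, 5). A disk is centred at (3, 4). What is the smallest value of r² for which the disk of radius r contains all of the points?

74

The required radius is the distance from (3, 4) to the farthest point.
Squared distances: 5, 74, 34, 37.
Maximum is 74, attained at P_2.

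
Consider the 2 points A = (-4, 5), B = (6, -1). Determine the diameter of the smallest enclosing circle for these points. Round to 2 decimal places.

11.66

The smallest circle enclosing two points has them as diameter endpoints.
Centre = midpoint = (1, 2); r² = |AB|²/4 = 136/4 = 34.
Diameter = 2r = 2√34 ≈ 11.66.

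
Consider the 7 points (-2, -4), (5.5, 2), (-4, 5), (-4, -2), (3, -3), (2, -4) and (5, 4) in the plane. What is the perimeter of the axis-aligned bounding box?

37

Width = max x − min x = 5.5 − (-4) = 9.5.
Height = max y − min y = 5 − (-4) = 9.
Perimeter = 2(9.5 + 9) = 37.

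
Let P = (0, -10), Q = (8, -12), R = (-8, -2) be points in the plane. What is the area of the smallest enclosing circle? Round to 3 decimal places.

279.602

Side lengths²: PQ² = 68, PR² = 128, QR² = 356.
Since QR² = 356 ≥ 128 + 68 = 196, the angle opposite QR is not acute, so the smallest enclosing circle has QR as diameter.
Centre = midpoint of QR = (0, -7), r² = 356/4 = 89.
Area = π·r² = π·89 ≈ 279.602.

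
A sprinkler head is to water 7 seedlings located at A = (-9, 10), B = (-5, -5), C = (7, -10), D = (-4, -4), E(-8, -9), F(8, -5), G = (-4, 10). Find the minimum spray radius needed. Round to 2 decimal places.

12.81

The farthest pair is A–C with squared distance 656. The circle on this segment as diameter has centre (-1, 0) and r² = 656/4 = 164.
Check B: distance² to centre = 41 ≤ 164, so it lies inside.
All remaining points lie in this disk, and no smaller disk contains both endpoints, so this is the minimum enclosing circle.
r = √164 ≈ 12.81.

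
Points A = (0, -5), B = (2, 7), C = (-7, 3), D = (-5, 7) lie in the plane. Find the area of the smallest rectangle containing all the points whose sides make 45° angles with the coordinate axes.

In coordinates u = x + y, v = x − y the rectangle is axis-aligned; the map (x,y)→(u,v) scales areas by 2.
u-values: -5, 9, -4, 2; range = 9 − (-5) = 14.
v-values: 5, -5, -10, -12; range = 5 − (-12) = 17.
Area = (14 × 17) / 2 = 119.

119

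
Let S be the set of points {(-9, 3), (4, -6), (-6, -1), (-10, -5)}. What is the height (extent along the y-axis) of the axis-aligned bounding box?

max y = 3, min y = -6, so height = 9.

9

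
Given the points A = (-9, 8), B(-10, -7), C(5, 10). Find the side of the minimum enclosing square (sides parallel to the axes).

The bounding box has width 15 and height 17.
An axis-aligned square enclosing the set must have side ≥ max(width, height).
So the minimum side is max(15, 17) = 17.

17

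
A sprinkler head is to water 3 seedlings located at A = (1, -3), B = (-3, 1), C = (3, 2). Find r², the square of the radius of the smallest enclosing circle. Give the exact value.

1073/98

Side lengths²: AB² = 32, AC² = 29, BC² = 37.
Since BC² = 37 < 32 + 29 = 61, the triangle is acute, so the smallest enclosing circle is the circumcircle.
Circumcentre = (3/14, 3/14), r² = 1073/98.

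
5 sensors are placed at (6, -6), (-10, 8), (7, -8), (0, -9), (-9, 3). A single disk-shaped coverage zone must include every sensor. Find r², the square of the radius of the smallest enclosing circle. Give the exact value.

136.25

The farthest pair is (-10, 8)–(7, -8) with squared distance 545. The circle on this segment as diameter has centre (-1.5, 0) and r² = 545/4 = 136.25.
Check (6, -6): distance² to centre = 92.25 ≤ 136.25, so it lies inside.
All remaining points lie in this disk, and no smaller disk contains both endpoints, so this is the minimum enclosing circle.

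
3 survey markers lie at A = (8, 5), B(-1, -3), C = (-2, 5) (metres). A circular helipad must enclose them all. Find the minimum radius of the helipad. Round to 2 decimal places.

Side lengths²: AB² = 145, AC² = 100, BC² = 65.
Since AB² = 145 < 100 + 65 = 165, the triangle is acute, so the smallest enclosing circle is the circumcircle.
Circumcentre = (3, 1.5625), r² = 36.81640625.
r = √(36.81640625) ≈ 6.07.

6.07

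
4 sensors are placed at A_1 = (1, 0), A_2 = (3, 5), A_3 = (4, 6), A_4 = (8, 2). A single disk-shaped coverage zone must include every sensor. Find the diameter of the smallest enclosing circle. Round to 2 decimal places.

7.67

A smallest enclosing disk is always determined by at most three of the input points on its boundary.
The minimum enclosing circle is determined by three boundary points: A_1, A_3, A_4.
Their circumcentre is (25/6, 13/6) with r² = 265/18.
The farthest remaining point A_2 is at distance² 169/18 ≤ 265/18.
Diameter = 2r = 2√(265/18) ≈ 7.67.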